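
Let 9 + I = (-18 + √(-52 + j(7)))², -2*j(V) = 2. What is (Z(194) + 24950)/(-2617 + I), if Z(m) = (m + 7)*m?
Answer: 63944*I/(3*(-785*I + 12*√53)) ≈ -26.82 + 2.9848*I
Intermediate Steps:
j(V) = -1 (j(V) = -½*2 = -1)
Z(m) = m*(7 + m) (Z(m) = (7 + m)*m = m*(7 + m))
I = -9 + (-18 + I*√53)² (I = -9 + (-18 + √(-52 - 1))² = -9 + (-18 + √(-53))² = -9 + (-18 + I*√53)² ≈ 262.0 - 262.08*I)
(Z(194) + 24950)/(-2617 + I) = (194*(7 + 194) + 24950)/(-2617 + (262 - 36*I*√53)) = (194*201 + 24950)/(-2355 - 36*I*√53) = (38994 + 24950)/(-2355 - 36*I*√53) = 63944/(-2355 - 36*I*√53)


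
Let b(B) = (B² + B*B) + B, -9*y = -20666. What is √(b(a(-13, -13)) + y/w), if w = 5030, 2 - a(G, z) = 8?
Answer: √3783171145/7545 ≈ 8.1521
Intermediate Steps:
a(G, z) = -6 (a(G, z) = 2 - 1*8 = 2 - 8 = -6)
y = 20666/9 (y = -⅑*(-20666) = 20666/9 ≈ 2296.2)
b(B) = B + 2*B² (b(B) = (B² + B²) + B = 2*B² + B = B + 2*B²)
√(b(a(-13, -13)) + y/w) = √(-6*(1 + 2*(-6)) + (20666/9)/5030) = √(-6*(1 - 12) + (20666/9)*(1/5030)) = √(-6*(-11) + 10333/22635) = √(66 + 10333/22635) = √(1504243/22635) = √3783171145/7545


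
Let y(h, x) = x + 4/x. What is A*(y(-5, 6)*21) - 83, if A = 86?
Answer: 11957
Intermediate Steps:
A*(y(-5, 6)*21) - 83 = 86*((6 + 4/6)*21) - 83 = 86*((6 + 4*(⅙))*21) - 83 = 86*((6 + ⅔)*21) - 83 = 86*((20/3)*21) - 83 = 86*140 - 83 = 12040 - 83 = 11957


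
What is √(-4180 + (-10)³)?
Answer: 2*I*√1295 ≈ 71.972*I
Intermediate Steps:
√(-4180 + (-10)³) = √(-4180 - 1000) = √(-5180) = 2*I*√1295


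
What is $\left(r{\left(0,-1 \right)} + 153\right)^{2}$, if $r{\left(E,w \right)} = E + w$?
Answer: $23104$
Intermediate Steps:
$\left(r{\left(0,-1 \right)} + 153\right)^{2} = \left(\left(0 - 1\right) + 153\right)^{2} = \left(-1 + 153\right)^{2} = 152^{2} = 23104$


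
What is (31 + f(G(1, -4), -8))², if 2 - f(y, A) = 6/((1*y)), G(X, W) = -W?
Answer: 3969/4 ≈ 992.25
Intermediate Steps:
f(y, A) = 2 - 6/y (f(y, A) = 2 - 6/(1*y) = 2 - 6/y)
(31 + f(G(1, -4), -8))² = (31 + (2 - 6/((-1*(-4)))))² = (31 + (2 - 6/4))² = (31 + (2 - 6*¼))² = (31 + (2 - 3/2))² = (31 + ½)² = (63/2)² = 3969/4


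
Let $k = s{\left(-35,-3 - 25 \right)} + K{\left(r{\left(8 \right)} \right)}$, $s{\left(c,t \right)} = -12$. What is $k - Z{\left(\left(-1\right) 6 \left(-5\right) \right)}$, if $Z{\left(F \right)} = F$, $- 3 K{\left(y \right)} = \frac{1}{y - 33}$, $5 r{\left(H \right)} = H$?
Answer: $- \frac{19777}{471} \approx -41.989$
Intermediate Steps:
$r{\left(H \right)} = \frac{H}{5}$
$K{\left(y \right)} = - \frac{1}{3 \left(-33 + y\right)}$ ($K{\left(y \right)} = - \frac{1}{3 \left(y - 33\right)} = - \frac{1}{3 \left(-33 + y\right)}$)
$k = - \frac{5647}{471}$ ($k = -12 - \frac{1}{-99 + 3 \cdot \frac{1}{5} \cdot 8} = -12 - \frac{1}{-99 + 3 \cdot \frac{8}{5}} = -12 - \frac{1}{-99 + \frac{24}{5}} = -12 - \frac{1}{- \frac{471}{5}} = -12 - - \frac{5}{471} = -12 + \frac{5}{471} = - \frac{5647}{471} \approx -11.989$)
$k - Z{\left(\left(-1\right) 6 \left(-5\right) \right)} = - \frac{5647}{471} - \left(-1\right) 6 \left(-5\right) = - \frac{5647}{471} - \left(-6\right) \left(-5\right) = - \frac{5647}{471} - 30 = - \frac{19777}{471}$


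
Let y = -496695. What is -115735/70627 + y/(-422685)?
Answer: -922624714/1990198233 ≈ -0.46358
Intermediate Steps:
-115735/70627 + y/(-422685) = -115735/70627 - 496695/(-422685) = -115735*1/70627 - 496695*(-1/422685) = -115735/70627 + 33113/28179 = -922624714/1990198233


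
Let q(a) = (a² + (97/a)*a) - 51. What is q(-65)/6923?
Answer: 4271/6923 ≈ 0.61693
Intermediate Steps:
q(a) = 46 + a² (q(a) = (a² + 97) - 51 = (97 + a²) - 51 = 46 + a²)
q(-65)/6923 = (46 + (-65)²)/6923 = (46 + 4225)*(1/6923) = 4271*(1/6923) = 4271/6923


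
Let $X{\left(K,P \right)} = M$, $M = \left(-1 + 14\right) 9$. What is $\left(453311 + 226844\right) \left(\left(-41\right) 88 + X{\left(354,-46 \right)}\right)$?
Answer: $-2374421105$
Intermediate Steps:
$M = 117$ ($M = 13 \cdot 9 = 117$)
$X{\left(K,P \right)} = 117$
$\left(453311 + 226844\right) \left(\left(-41\right) 88 + X{\left(354,-46 \right)}\right) = \left(453311 + 226844\right) \left(\left(-41\right) 88 + 117\right) = 680155 \left(-3608 + 117\right) = 680155 \left(-3491\right) = -2374421105$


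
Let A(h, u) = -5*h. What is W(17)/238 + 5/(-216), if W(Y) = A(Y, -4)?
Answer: -575/1512 ≈ -0.38029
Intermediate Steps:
W(Y) = -5*Y
W(17)/238 + 5/(-216) = -5*17/238 + 5/(-216) = -85*1/238 + 5*(-1/216) = -5/14 - 5/216 = -575/1512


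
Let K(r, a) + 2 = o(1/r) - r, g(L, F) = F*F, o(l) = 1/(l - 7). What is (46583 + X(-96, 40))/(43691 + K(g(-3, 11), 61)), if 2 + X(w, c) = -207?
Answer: 39232404/36858407 ≈ 1.0644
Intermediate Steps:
X(w, c) = -209 (X(w, c) = -2 - 207 = -209)
o(l) = 1/(-7 + l)
g(L, F) = F**2
K(r, a) = -2 + 1/(-7 + 1/r) - r (K(r, a) = -2 + (1/(-7 + 1/r) - r) = -2 + 1/(-7 + 1/r) - r)
(46583 + X(-96, 40))/(43691 + K(g(-3, 11), 61)) = (46583 - 209)/(43691 + (2 - 14*11**2 - 7*(11**2)**2)/(-1 + 7*11**2)) = 46374/(43691 + (2 - 14*121 - 7*121**2)/(-1 + 7*121)) = 46374/(43691 + (2 - 1694 - 7*14641)/(-1 + 847)) = 46374/(43691 + (2 - 1694 - 102487)/846) = 46374/(43691 + (1/846)*(-104179)) = 46374/(43691 - 104179/846) = 46374/(36858407/846) = 46374*(846/36858407) = 39232404/36858407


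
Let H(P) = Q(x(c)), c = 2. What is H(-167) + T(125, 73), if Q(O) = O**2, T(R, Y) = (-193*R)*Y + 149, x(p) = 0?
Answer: -1760976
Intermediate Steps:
T(R, Y) = 149 - 193*R*Y (T(R, Y) = -193*R*Y + 149 = 149 - 193*R*Y)
H(P) = 0 (H(P) = 0**2 = 0)
H(-167) + T(125, 73) = 0 + (149 - 193*125*73) = 0 + (149 - 1761125) = 0 - 1760976 = -1760976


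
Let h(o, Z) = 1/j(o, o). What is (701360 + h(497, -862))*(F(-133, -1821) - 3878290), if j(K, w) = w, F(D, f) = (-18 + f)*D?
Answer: -1266621369865463/497 ≈ -2.5485e+12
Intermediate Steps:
F(D, f) = D*(-18 + f)
h(o, Z) = 1/o
(701360 + h(497, -862))*(F(-133, -1821) - 3878290) = (701360 + 1/497)*(-133*(-18 - 1821) - 3878290) = (701360 + 1/497)*(-133*(-1839) - 3878290) = 348575921*(244587 - 3878290)/497 = (348575921/497)*(-3633703) = -1266621369865463/497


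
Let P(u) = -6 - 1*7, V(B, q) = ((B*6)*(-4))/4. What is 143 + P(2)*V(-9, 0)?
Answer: -559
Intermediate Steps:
V(B, q) = -6*B (V(B, q) = ((6*B)*(-4))*(1/4) = -24*B*(1/4) = -6*B)
P(u) = -13 (P(u) = -6 - 7 = -13)
143 + P(2)*V(-9, 0) = 143 - (-78)*(-9) = 143 - 13*54 = 143 - 702 = -559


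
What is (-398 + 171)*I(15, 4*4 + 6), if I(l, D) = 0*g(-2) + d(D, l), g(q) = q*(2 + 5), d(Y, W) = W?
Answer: -3405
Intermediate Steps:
g(q) = 7*q (g(q) = q*7 = 7*q)
I(l, D) = l (I(l, D) = 0*(7*(-2)) + l = 0*(-14) + l = 0 + l = l)
(-398 + 171)*I(15, 4*4 + 6) = (-398 + 171)*15 = -227*15 = -3405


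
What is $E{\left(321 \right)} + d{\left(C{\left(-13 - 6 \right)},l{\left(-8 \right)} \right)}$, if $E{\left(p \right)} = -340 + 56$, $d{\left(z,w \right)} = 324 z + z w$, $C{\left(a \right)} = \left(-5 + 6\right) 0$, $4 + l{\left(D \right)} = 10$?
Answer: $-284$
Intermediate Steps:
$l{\left(D \right)} = 6$ ($l{\left(D \right)} = -4 + 10 = 6$)
$C{\left(a \right)} = 0$ ($C{\left(a \right)} = 1 \cdot 0 = 0$)
$d{\left(z,w \right)} = 324 z + w z$
$E{\left(p \right)} = -284$
$E{\left(321 \right)} + d{\left(C{\left(-13 - 6 \right)},l{\left(-8 \right)} \right)} = -284 + 0 \left(324 + 6\right) = -284 + 0 \cdot 330 = -284 + 0 = -284$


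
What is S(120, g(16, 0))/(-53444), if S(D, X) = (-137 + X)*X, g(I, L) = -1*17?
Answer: -1309/26722 ≈ -0.048986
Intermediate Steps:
g(I, L) = -17
S(D, X) = X*(-137 + X)
S(120, g(16, 0))/(-53444) = -17*(-137 - 17)/(-53444) = -17*(-154)*(-1/53444) = 2618*(-1/53444) = -1309/26722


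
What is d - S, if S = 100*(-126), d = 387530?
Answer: 400130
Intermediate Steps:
S = -12600
d - S = 387530 - 1*(-12600) = 387530 + 12600 = 400130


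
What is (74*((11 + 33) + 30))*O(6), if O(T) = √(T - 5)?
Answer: 5476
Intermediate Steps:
O(T) = √(-5 + T)
(74*((11 + 33) + 30))*O(6) = (74*((11 + 33) + 30))*√(-5 + 6) = (74*(44 + 30))*√1 = (74*74)*1 = 5476*1 = 5476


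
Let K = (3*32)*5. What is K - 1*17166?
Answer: -16686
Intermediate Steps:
K = 480 (K = 96*5 = 480)
K - 1*17166 = 480 - 1*17166 = 480 - 17166 = -16686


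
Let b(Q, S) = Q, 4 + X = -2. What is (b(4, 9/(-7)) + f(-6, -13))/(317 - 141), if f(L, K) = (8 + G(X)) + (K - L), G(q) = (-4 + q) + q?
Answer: -1/16 ≈ -0.062500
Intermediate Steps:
X = -6 (X = -4 - 2 = -6)
G(q) = -4 + 2*q
f(L, K) = -8 + K - L (f(L, K) = (8 + (-4 + 2*(-6))) + (K - L) = (8 + (-4 - 12)) + (K - L) = (8 - 16) + (K - L) = -8 + (K - L) = -8 + K - L)
(b(4, 9/(-7)) + f(-6, -13))/(317 - 141) = (4 + (-8 - 13 - 1*(-6)))/(317 - 141) = (4 + (-8 - 13 + 6))/176 = (4 - 15)*(1/176) = -11*1/176 = -1/16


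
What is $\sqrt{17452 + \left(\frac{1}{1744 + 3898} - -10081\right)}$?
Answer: $\frac{\sqrt{876434977054}}{5642} \approx 165.93$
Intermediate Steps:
$\sqrt{17452 + \left(\frac{1}{1744 + 3898} - -10081\right)} = \sqrt{17452 + \left(\frac{1}{5642} + 10081\right)} = \sqrt{17452 + \frac{56877003}{5642}} = \sqrt{\frac{155341187}{5642}} = \frac{\sqrt{876434977054}}{5642}$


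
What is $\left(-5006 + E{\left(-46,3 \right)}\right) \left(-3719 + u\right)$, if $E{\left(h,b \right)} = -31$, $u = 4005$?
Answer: $-1440582$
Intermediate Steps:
$\left(-5006 + E{\left(-46,3 \right)}\right) \left(-3719 + u\right) = \left(-5006 - 31\right) \left(-3719 + 4005\right) = \left(-5037\right) 286 = -1440582$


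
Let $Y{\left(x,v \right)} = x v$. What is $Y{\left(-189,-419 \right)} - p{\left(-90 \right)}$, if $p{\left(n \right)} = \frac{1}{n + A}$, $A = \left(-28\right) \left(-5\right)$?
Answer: $\frac{3959549}{50} \approx 79191.0$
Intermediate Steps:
$Y{\left(x,v \right)} = v x$
$A = 140$
$p{\left(n \right)} = \frac{1}{140 + n}$ ($p{\left(n \right)} = \frac{1}{n + 140} = \frac{1}{140 + n}$)
$Y{\left(-189,-419 \right)} - p{\left(-90 \right)} = \left(-419\right) \left(-189\right) - \frac{1}{140 - 90} = 79191 - \frac{1}{50} = \frac{3959549}{50}$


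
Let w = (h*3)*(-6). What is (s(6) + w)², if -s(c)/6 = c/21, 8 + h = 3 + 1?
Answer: 242064/49 ≈ 4940.1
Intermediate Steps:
h = -4 (h = -8 + (3 + 1) = -8 + 4 = -4)
w = 72 (w = -4*3*(-6) = -12*(-6) = 72)
s(c) = -2*c/7 (s(c) = -6*c/21 = -2*c/7)
(s(6) + w)² = (-2/7*6 + 72)² = (-12/7 + 72)² = (492/7)² = 242064/49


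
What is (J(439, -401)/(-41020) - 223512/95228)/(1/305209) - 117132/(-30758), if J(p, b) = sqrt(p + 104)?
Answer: -37468468115928/52303979 - 305209*sqrt(543)/41020 ≈ -7.1653e+5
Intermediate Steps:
J(p, b) = sqrt(104 + p)
(J(439, -401)/(-41020) - 223512/95228)/(1/305209) - 117132/(-30758) = (sqrt(104 + 439)/(-41020) - 223512/95228)/(1/305209) - 117132/(-30758) = (sqrt(543)*(-1/41020) - 223512*1/95228)/(1/305209) - 117132*(-1/30758) = (-sqrt(543)/41020 - 55878/23807)*305209 + 58566/15379 = (-55878/23807 - sqrt(543)/41020)*305209 + 58566/15379 = (-17054468502/23807 - 305209*sqrt(543)/41020) + 58566/15379 = -37468468115928/52303979 - 305209*sqrt(543)/41020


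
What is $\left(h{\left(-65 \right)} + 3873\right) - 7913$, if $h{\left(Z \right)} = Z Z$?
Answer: $185$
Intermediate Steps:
$h{\left(Z \right)} = Z^{2}$
$\left(h{\left(-65 \right)} + 3873\right) - 7913 = \left(\left(-65\right)^{2} + 3873\right) - 7913 = \left(4225 + 3873\right) - 7913 = 8098 - 7913 = 185$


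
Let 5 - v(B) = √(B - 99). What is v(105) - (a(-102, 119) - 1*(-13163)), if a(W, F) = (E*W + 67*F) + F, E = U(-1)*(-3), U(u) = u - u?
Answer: -21250 - √6 ≈ -21252.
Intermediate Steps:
U(u) = 0
E = 0 (E = 0*(-3) = 0)
v(B) = 5 - √(-99 + B) (v(B) = 5 - √(B - 99) = 5 - √(-99 + B))
a(W, F) = 68*F (a(W, F) = (0*W + 67*F) + F = (0 + 67*F) + F = 67*F + F = 68*F)
v(105) - (a(-102, 119) - 1*(-13163)) = (5 - √(-99 + 105)) - (68*119 - 1*(-13163)) = (5 - √6) - (8092 + 13163) = (5 - √6) - 1*21255 = (5 - √6) - 21255 = -21250 - √6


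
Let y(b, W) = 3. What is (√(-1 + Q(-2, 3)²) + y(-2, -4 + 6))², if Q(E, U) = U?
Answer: 17 + 12*√2 ≈ 33.971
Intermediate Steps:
(√(-1 + Q(-2, 3)²) + y(-2, -4 + 6))² = (√(-1 + 3²) + 3)² = (√(-1 + 9) + 3)² = (√8 + 3)² = (2*√2 + 3)² = (3 + 2*√2)²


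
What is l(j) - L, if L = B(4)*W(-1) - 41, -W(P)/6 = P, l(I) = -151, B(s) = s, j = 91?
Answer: -134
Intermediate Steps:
W(P) = -6*P
L = -17 (L = 4*(-6*(-1)) - 41 = 4*6 - 41 = 24 - 41 = -17)
l(j) - L = -151 - 1*(-17) = -151 + 17 = -134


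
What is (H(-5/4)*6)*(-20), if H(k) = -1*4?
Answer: 480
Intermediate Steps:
H(k) = -4
(H(-5/4)*6)*(-20) = -4*6*(-20) = -24*(-20) = 480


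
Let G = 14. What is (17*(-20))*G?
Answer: -4760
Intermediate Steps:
(17*(-20))*G = (17*(-20))*14 = -340*14 = -4760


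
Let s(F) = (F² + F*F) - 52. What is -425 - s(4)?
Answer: -405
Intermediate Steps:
s(F) = -52 + 2*F² (s(F) = (F² + F²) - 52 = 2*F² - 52 = -52 + 2*F²)
-425 - s(4) = -425 - (-52 + 2*4²) = -425 - (-52 + 2*16) = -425 - (-52 + 32) = -425 - 1*(-20) = -425 + 20 = -405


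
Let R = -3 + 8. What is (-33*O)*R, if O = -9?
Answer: 1485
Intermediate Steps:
R = 5
(-33*O)*R = -33*(-9)*5 = 297*5 = 1485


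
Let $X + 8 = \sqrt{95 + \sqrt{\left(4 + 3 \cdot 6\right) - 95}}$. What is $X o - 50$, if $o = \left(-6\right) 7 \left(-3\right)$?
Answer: $-1058 + 126 \sqrt{95 + i \sqrt{73}} \approx 171.33 + 55.17 i$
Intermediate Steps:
$o = 126$ ($o = \left(-42\right) \left(-3\right) = 126$)
$X = -8 + \sqrt{95 + i \sqrt{73}}$ ($X = -8 + \sqrt{95 + \sqrt{\left(4 + 3 \cdot 6\right) - 95}} = -8 + \sqrt{95 + \sqrt{\left(4 + 18\right) - 95}} = -8 + \sqrt{95 + \sqrt{22 - 95}} = -8 + \sqrt{95 + \sqrt{-73}} = -8 + \sqrt{95 + i \sqrt{73}} \approx 1.7566 + 0.43786 i$)
$X o - 50 = \left(-8 + \sqrt{95 + i \sqrt{73}}\right) 126 - 50 = \left(-1008 + 126 \sqrt{95 + i \sqrt{73}}\right) + \left(-79 + 29\right) = \left(-1008 + 126 \sqrt{95 + i \sqrt{73}}\right) - 50 = -1058 + 126 \sqrt{95 + i \sqrt{73}}$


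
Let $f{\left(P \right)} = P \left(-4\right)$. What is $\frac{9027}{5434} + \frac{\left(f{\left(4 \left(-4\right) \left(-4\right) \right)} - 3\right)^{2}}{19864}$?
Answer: $\frac{20916557}{4151576} \approx 5.0382$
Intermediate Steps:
$f{\left(P \right)} = - 4 P$
$\frac{9027}{5434} + \frac{\left(f{\left(4 \left(-4\right) \left(-4\right) \right)} - 3\right)^{2}}{19864} = \frac{9027}{5434} + \frac{\left(- 4 \cdot 4 \left(-4\right) \left(-4\right) - 3\right)^{2}}{19864} = 9027 \cdot \frac{1}{5434} + \left(- 4 \left(\left(-16\right) \left(-4\right)\right) - 3\right)^{2} \cdot \frac{1}{19864} = \frac{9027}{5434} + \left(\left(-4\right) 64 - 3\right)^{2} \cdot \frac{1}{19864} = \frac{9027}{5434} + \left(-256 - 3\right)^{2} \cdot \frac{1}{19864} = \frac{9027}{5434} + \left(-259\right)^{2} \cdot \frac{1}{19864} = \frac{9027}{5434} + 67081 \cdot \frac{1}{19864} = \frac{9027}{5434} + \frac{67081}{19864} = \frac{20916557}{4151576}$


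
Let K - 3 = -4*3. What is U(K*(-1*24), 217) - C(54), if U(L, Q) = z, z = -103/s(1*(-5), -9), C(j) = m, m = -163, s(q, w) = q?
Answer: 918/5 ≈ 183.60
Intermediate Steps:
K = -9 (K = 3 - 4*3 = 3 - 12 = -9)
C(j) = -163
z = 103/5 (z = -103/(1*(-5)) = -103/(-5) = -103*(-1/5) = 103/5 ≈ 20.600)
U(L, Q) = 103/5
U(K*(-1*24), 217) - C(54) = 103/5 - 1*(-163) = 103/5 + 163 = 918/5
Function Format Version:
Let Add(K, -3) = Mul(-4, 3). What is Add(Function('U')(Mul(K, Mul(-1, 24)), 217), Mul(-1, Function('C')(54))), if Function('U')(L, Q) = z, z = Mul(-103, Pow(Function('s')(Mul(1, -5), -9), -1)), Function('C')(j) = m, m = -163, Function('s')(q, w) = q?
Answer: Rational(918, 5) ≈ 183.60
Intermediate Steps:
K = -9 (K = Add(3, Mul(-4, 3)) = Add(3, -12) = -9)
Function('C')(j) = -163
z = Rational(103, 5) (z = Mul(-103, Pow(Mul(1, -5), -1)) = Mul(-103, Pow(-5, -1)) = Mul(-103, Rational(-1, 5)) = Rational(103, 5) ≈ 20.600)
Function('U')(L, Q) = Rational(103, 5)
Add(Function('U')(Mul(K, Mul(-1, 24)), 217), Mul(-1, Function('C')(54))) = Add(Rational(103, 5), Mul(-1, -163)) = Add(Rational(103, 5), 163) = Rational(918, 5)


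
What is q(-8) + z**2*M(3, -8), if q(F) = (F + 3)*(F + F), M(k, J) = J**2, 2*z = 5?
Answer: 480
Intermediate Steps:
z = 5/2 (z = (1/2)*5 = 5/2 ≈ 2.5000)
q(F) = 2*F*(3 + F) (q(F) = (3 + F)*(2*F) = 2*F*(3 + F))
q(-8) + z**2*M(3, -8) = 2*(-8)*(3 - 8) + (5/2)**2*(-8)**2 = 2*(-8)*(-5) + (25/4)*64 = 80 + 400 = 480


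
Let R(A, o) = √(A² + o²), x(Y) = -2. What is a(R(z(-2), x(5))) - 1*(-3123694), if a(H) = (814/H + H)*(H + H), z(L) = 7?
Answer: 3125428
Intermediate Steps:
a(H) = 2*H*(H + 814/H) (a(H) = (H + 814/H)*(2*H) = 2*H*(H + 814/H))
a(R(z(-2), x(5))) - 1*(-3123694) = (1628 + 2*(√(7² + (-2)²))²) - 1*(-3123694) = (1628 + 2*(√(49 + 4))²) + 3123694 = (1628 + 2*(√53)²) + 3123694 = (1628 + 2*53) + 3123694 = (1628 + 106) + 3123694 = 1734 + 3123694 = 3125428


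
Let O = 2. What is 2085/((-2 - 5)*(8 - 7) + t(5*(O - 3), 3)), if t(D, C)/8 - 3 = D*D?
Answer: 2085/217 ≈ 9.6083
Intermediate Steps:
t(D, C) = 24 + 8*D² (t(D, C) = 24 + 8*(D*D) = 24 + 8*D²)
2085/((-2 - 5)*(8 - 7) + t(5*(O - 3), 3)) = 2085/((-2 - 5)*(8 - 7) + (24 + 8*(5*(2 - 3))²)) = 2085/(-7*1 + (24 + 8*(5*(-1))²)) = 2085/(-7 + (24 + 8*(-5)²)) = 2085/(-7 + (24 + 8*25)) = 2085/(-7 + (24 + 200)) = 2085/(-7 + 224) = 2085/217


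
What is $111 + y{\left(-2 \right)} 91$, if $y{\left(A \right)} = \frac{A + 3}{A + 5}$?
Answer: $\frac{424}{3} \approx 141.33$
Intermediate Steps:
$y{\left(A \right)} = \frac{3 + A}{5 + A}$
$111 + y{\left(-2 \right)} 91 = 111 + \frac{3 - 2}{5 - 2} \cdot 91 = 111 + \frac{1}{3} \cdot 1 \cdot 91 = 111 + \frac{1}{3} \cdot 91 = 111 + \frac{91}{3} = \frac{424}{3}$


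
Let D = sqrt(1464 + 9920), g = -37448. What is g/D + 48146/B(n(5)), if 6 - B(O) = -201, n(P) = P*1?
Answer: 48146/207 - 9362*sqrt(2846)/1423 ≈ -118.39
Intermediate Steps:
n(P) = P
B(O) = 207 (B(O) = 6 - 1*(-201) = 6 + 201 = 207)
D = 2*sqrt(2846) (D = sqrt(11384) = 2*sqrt(2846) ≈ 106.70)
g/D + 48146/B(n(5)) = -37448*sqrt(2846)/5692 + 48146/207 = -9362*sqrt(2846)/1423 + 48146*(1/207) = -9362*sqrt(2846)/1423 + 48146/207 = 48146/207 - 9362*sqrt(2846)/1423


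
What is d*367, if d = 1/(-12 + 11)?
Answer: -367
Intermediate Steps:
d = -1 (d = 1/(-1) = -1)
d*367 = -1*367 = -367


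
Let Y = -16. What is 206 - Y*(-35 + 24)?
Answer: 30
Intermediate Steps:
206 - Y*(-35 + 24) = 206 - (-16)*(-35 + 24) = 206 - (-16)*(-11) = 206 - 1*176 = 206 - 176 = 30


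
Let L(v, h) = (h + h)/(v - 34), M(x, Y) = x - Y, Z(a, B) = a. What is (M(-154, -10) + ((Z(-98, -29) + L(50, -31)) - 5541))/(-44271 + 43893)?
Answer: 46295/3024 ≈ 15.309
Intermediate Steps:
L(v, h) = 2*h/(-34 + v) (L(v, h) = (2*h)/(-34 + v) = 2*h/(-34 + v))
(M(-154, -10) + ((Z(-98, -29) + L(50, -31)) - 5541))/(-44271 + 43893) = ((-154 - 1*(-10)) + ((-98 + 2*(-31)/(-34 + 50)) - 5541))/(-44271 + 43893) = ((-154 + 10) + ((-98 + 2*(-31)/16) - 5541))/(-378) = (-144 + ((-98 + 2*(-31)*(1/16)) - 5541))*(-1/378) = (-144 + ((-98 - 31/8) - 5541))*(-1/378) = (-144 + (-815/8 - 5541))*(-1/378) = (-144 - 45143/8)*(-1/378) = -46295/8*(-1/378) = 46295/3024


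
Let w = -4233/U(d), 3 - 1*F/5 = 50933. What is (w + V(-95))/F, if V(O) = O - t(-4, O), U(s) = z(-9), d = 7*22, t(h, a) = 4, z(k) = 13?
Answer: 552/331045 ≈ 0.0016674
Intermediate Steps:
F = -254650 (F = 15 - 5*50933 = 15 - 254665 = -254650)
d = 154
U(s) = 13
V(O) = -4 + O (V(O) = O - 1*4 = O - 4 = -4 + O)
w = -4233/13 ≈ -325.62
(w + V(-95))/F = (-4233/13 + (-4 - 95))/(-254650) = (-4233/13 - 99)*(-1/254650) = -5520/13*(-1/254650) = 552/331045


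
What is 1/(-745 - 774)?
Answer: -1/1519 ≈ -0.00065833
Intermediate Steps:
1/(-745 - 774) = 1/(-1519) = -1/1519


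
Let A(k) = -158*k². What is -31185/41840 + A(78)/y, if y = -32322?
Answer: 1307055297/45078416 ≈ 28.995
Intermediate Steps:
-31185/41840 + A(78)/y = -31185/41840 - 158*78²/(-32322) = -31185*1/41840 - 158*6084*(-1/32322) = -6237/8368 - 961272*(-1/32322) = -6237/8368 + 160212/5387 = 1307055297/45078416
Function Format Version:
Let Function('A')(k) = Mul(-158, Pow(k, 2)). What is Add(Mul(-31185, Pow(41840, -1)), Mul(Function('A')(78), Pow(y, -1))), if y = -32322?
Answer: Rational(1307055297, 45078416) ≈ 28.995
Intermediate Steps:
Add(Mul(-31185, Pow(41840, -1)), Mul(Function('A')(78), Pow(y, -1))) = Add(Mul(-31185, Pow(41840, -1)), Mul(Mul(-158, Pow(78, 2)), Pow(-32322, -1))) = Add(Mul(-31185, Rational(1, 41840)), Mul(Mul(-158, 6084), Rational(-1, 32322))) = Add(Rational(-6237, 8368), Mul(-961272, Rational(-1, 32322))) = Add(Rational(-6237, 8368), Rational(160212, 5387)) = Rational(1307055297, 45078416)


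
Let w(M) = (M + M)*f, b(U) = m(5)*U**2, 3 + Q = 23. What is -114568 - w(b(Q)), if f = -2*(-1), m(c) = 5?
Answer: -122568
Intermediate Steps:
Q = 20 (Q = -3 + 23 = 20)
f = 2
b(U) = 5*U**2
w(M) = 4*M (w(M) = (M + M)*2 = (2*M)*2 = 4*M)
-114568 - w(b(Q)) = -114568 - 4*5*20**2 = -114568 - 4*5*400 = -114568 - 4*2000 = -114568 - 1*8000 = -114568 - 8000 = -122568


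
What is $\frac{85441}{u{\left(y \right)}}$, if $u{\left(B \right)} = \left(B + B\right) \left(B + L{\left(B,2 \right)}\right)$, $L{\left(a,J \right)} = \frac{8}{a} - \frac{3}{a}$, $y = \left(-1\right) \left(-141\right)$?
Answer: $\frac{85441}{39772} \approx 2.1483$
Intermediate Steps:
$y = 141$
$L{\left(a,J \right)} = \frac{5}{a}$
$u{\left(B \right)} = 2 B \left(B + \frac{5}{B}\right)$ ($u{\left(B \right)} = \left(B + B\right) \left(B + \frac{5}{B}\right) = 2 B \left(B + \frac{5}{B}\right)$)
$\frac{85441}{u{\left(y \right)}} = \frac{85441}{10 + 2 \cdot 141^{2}} = \frac{85441}{10 + 2 \cdot 19881} = \frac{85441}{10 + 39762} = \frac{85441}{39772}$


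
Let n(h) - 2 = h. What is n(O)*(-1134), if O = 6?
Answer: -9072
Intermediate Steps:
n(h) = 2 + h
n(O)*(-1134) = (2 + 6)*(-1134) = 8*(-1134) = -9072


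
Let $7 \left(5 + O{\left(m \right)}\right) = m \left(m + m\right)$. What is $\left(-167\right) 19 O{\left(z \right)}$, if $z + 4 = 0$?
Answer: $\frac{9519}{7} \approx 1359.9$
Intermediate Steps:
$z = -4$ ($z = -4 + 0 = -4$)
$O{\left(m \right)} = -5 + \frac{2 m^{2}}{7}$ ($O{\left(m \right)} = -5 + \frac{m \left(m + m\right)}{7} = -5 + \frac{m 2 m}{7} = -5 + \frac{2 m^{2}}{7}$)
$\left(-167\right) 19 O{\left(z \right)} = \left(-167\right) 19 \left(-5 + \frac{2 \left(-4\right)^{2}}{7}\right) = - 3173 \left(-5 + \frac{2}{7} \cdot 16\right) = - 3173 \left(-5 + \frac{32}{7}\right) = \left(-3173\right) \left(- \frac{3}{7}\right) = \frac{9519}{7}$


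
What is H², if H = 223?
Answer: 49729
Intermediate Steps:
H² = 223² = 49729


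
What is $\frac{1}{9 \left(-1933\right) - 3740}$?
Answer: $- \frac{1}{21137} \approx -4.731 \cdot 10^{-5}$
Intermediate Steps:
$\frac{1}{9 \left(-1933\right) - 3740} = \frac{1}{-17397 - 3740} = \frac{1}{-21137} = - \frac{1}{21137}$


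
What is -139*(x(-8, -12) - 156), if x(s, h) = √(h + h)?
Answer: 21684 - 278*I*√6 ≈ 21684.0 - 680.96*I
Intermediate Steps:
x(s, h) = √2*√h (x(s, h) = √(2*h) = √2*√h)
-139*(x(-8, -12) - 156) = -139*(√2*√(-12) - 156) = -139*(√2*(2*I*√3) - 156) = -139*(2*I*√6 - 156) = -139*(-156 + 2*I*√6) = 21684 - 278*I*√6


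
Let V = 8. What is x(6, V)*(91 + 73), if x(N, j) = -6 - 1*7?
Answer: -2132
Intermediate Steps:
x(N, j) = -13 (x(N, j) = -6 - 7 = -13)
x(6, V)*(91 + 73) = -13*(91 + 73) = -13*164 = -2132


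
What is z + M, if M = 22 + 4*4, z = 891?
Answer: 929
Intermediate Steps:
M = 38 (M = 22 + 16 = 38)
z + M = 891 + 38 = 929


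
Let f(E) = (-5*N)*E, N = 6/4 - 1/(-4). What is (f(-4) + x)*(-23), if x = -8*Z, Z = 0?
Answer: -805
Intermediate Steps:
x = 0 (x = -8*0 = 0)
N = 7/4 (N = 6*(1/4) - 1*(-1/4) = 3/2 + 1/4 = 7/4 ≈ 1.7500)
f(E) = -35*E/4 (f(E) = (-5*7/4)*E = -35*E/4)
(f(-4) + x)*(-23) = (-35/4*(-4) + 0)*(-23) = (35 + 0)*(-23) = 35*(-23) = -805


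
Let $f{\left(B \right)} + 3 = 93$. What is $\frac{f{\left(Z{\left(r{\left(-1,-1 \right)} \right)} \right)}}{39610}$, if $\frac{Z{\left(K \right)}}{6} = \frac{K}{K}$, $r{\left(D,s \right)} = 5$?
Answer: $\frac{9}{3961} \approx 0.0022722$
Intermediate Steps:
$Z{\left(K \right)} = 6$ ($Z{\left(K \right)} = 6 \frac{K}{K} = 6 \cdot 1 = 6$)
$f{\left(B \right)} = 90$ ($f{\left(B \right)} = -3 + 93 = 90$)
$\frac{f{\left(Z{\left(r{\left(-1,-1 \right)} \right)} \right)}}{39610} = \frac{90}{39610} = 90 \cdot \frac{1}{39610} = \frac{9}{3961}$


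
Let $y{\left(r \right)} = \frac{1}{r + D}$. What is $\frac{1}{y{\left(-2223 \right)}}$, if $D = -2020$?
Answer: $-4243$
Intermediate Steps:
$y{\left(r \right)} = \frac{1}{-2020 + r}$ ($y{\left(r \right)} = \frac{1}{r - 2020} = \frac{1}{-2020 + r}$)
$\frac{1}{y{\left(-2223 \right)}} = \frac{1}{\frac{1}{-2020 - 2223}} = \frac{1}{\frac{1}{-4243}} = \frac{1}{- \frac{1}{4243}} = -4243$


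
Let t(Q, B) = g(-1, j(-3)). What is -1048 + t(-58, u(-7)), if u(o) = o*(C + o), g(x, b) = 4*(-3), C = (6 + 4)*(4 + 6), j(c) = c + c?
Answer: -1060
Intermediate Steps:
j(c) = 2*c
C = 100 (C = 10*10 = 100)
g(x, b) = -12
u(o) = o*(100 + o)
t(Q, B) = -12
-1048 + t(-58, u(-7)) = -1048 - 12 = -1060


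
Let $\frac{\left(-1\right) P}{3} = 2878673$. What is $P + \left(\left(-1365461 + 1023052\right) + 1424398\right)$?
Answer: $-7554030$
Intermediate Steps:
$P = -8636019$ ($P = \left(-3\right) 2878673 = -8636019$)
$P + \left(\left(-1365461 + 1023052\right) + 1424398\right) = -8636019 + \left(\left(-1365461 + 1023052\right) + 1424398\right) = -8636019 + \left(-342409 + 1424398\right) = -8636019 + 1081989 = -7554030$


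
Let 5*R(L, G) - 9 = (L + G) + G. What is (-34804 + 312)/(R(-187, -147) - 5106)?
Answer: 86230/13001 ≈ 6.6326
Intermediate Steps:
R(L, G) = 9/5 + L/5 + 2*G/5 (R(L, G) = 9/5 + ((L + G) + G)/5 = 9/5 + ((G + L) + G)/5 = 9/5 + (L + 2*G)/5 = 9/5 + (L/5 + 2*G/5) = 9/5 + L/5 + 2*G/5)
(-34804 + 312)/(R(-187, -147) - 5106) = (-34804 + 312)/((9/5 + (⅕)*(-187) + (⅖)*(-147)) - 5106) = -34492/((9/5 - 187/5 - 294/5) - 5106) = -34492/(-472/5 - 5106) = -34492/(-26002/5) = -34492*(-5/26002) = 86230/13001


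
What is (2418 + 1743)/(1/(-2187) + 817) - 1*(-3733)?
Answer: 6679142381/1786778 ≈ 3738.1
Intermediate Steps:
(2418 + 1743)/(1/(-2187) + 817) - 1*(-3733) = 4161/(-1/2187 + 817) + 3733 = 4161/(1786778/2187) + 3733 = 4161*(2187/1786778) + 3733 = 9100107/1786778 + 3733 = 6679142381/1786778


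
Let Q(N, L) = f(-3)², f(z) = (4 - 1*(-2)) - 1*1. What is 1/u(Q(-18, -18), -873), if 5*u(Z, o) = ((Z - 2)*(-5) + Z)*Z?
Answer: -1/450 ≈ -0.0022222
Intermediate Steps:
f(z) = 5 (f(z) = (4 + 2) - 1 = 6 - 1 = 5)
Q(N, L) = 25 (Q(N, L) = 5² = 25)
u(Z, o) = Z*(10 - 4*Z)/5 (u(Z, o) = (((Z - 2)*(-5) + Z)*Z)/5 = (((-2 + Z)*(-5) + Z)*Z)/5 = (((10 - 5*Z) + Z)*Z)/5 = ((10 - 4*Z)*Z)/5 = (Z*(10 - 4*Z))/5 = Z*(10 - 4*Z)/5)
1/u(Q(-18, -18), -873) = 1/((⅖)*25*(5 - 2*25)) = 1/((⅖)*25*(5 - 50)) = 1/((⅖)*25*(-45)) = 1/(-450) = -1/450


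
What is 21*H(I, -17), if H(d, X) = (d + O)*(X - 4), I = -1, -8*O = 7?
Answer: 6615/8 ≈ 826.88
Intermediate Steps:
O = -7/8 (O = -1/8*7 = -7/8 ≈ -0.87500)
H(d, X) = (-4 + X)*(-7/8 + d) (H(d, X) = (d - 7/8)*(X - 4) = (-7/8 + d)*(-4 + X) = (-4 + X)*(-7/8 + d))
21*H(I, -17) = 21*(7/2 - 4*(-1) - 7/8*(-17) - 17*(-1)) = 21*(7/2 + 4 + 119/8 + 17) = 21*(315/8) = 6615/8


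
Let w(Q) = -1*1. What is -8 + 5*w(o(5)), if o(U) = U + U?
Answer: -13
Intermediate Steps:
o(U) = 2*U
w(Q) = -1
-8 + 5*w(o(5)) = -8 + 5*(-1) = -8 - 5 = -13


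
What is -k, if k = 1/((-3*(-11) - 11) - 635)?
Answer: 1/613 ≈ 0.0016313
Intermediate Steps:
k = -1/613 (k = 1/((33 - 11) - 635) = 1/(22 - 635) = 1/(-613) = -1/613 ≈ -0.0016313)
-k = -1*(-1/613) = 1/613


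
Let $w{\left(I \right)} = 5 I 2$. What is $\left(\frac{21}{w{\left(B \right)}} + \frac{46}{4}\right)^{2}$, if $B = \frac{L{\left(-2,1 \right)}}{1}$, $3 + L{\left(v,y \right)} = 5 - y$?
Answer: $\frac{4624}{25} \approx 184.96$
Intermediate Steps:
$L{\left(v,y \right)} = 2 - y$ ($L{\left(v,y \right)} = -3 - \left(-5 + y\right) = 2 - y$)
$B = 1$ ($B = \frac{2 - 1}{1} = \left(2 - 1\right) 1 = 1 \cdot 1 = 1$)
$w{\left(I \right)} = 10 I$
$\left(\frac{21}{w{\left(B \right)}} + \frac{46}{4}\right)^{2} = \left(\frac{21}{10 \cdot 1} + \frac{46}{4}\right)^{2} = \left(\frac{21}{10} + 46 \cdot \frac{1}{4}\right)^{2} = \left(21 \cdot \frac{1}{10} + \frac{23}{2}\right)^{2} = \left(\frac{21}{10} + \frac{23}{2}\right)^{2} = \left(\frac{68}{5}\right)^{2} = \frac{4624}{25}$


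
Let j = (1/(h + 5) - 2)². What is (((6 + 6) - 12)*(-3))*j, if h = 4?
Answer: 0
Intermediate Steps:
j = 289/81 (j = (1/(4 + 5) - 2)² = (1/9 - 2)² = (⅑ - 2)² = (-17/9)² = 289/81 ≈ 3.5679)
(((6 + 6) - 12)*(-3))*j = (((6 + 6) - 12)*(-3))*(289/81) = ((12 - 12)*(-3))*(289/81) = (0*(-3))*(289/81) = 0*(289/81) = 0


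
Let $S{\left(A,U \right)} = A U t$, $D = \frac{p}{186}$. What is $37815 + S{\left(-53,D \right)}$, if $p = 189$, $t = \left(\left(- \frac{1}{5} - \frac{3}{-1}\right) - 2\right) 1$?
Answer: $\frac{5854647}{155} \approx 37772.0$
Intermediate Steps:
$t = \frac{4}{5}$ ($t = \left(\left(\left(-1\right) \frac{1}{5} - -3\right) - 2\right) 1 = \left(\left(- \frac{1}{5} + 3\right) - 2\right) 1 = \left(\frac{14}{5} - 2\right) 1 = \frac{4}{5} \cdot 1 = \frac{4}{5} \approx 0.8$)
$D = \frac{63}{62}$ ($D = \frac{189}{186} = 189 \cdot \frac{1}{186} = \frac{63}{62} \approx 1.0161$)
$S{\left(A,U \right)} = \frac{4 A U}{5}$ ($S{\left(A,U \right)} = A U \frac{4}{5} = \frac{4 A U}{5}$)
$37815 + S{\left(-53,D \right)} = 37815 + \frac{4}{5} \left(-53\right) \frac{63}{62} = 37815 - \frac{6678}{155} = \frac{5854647}{155}$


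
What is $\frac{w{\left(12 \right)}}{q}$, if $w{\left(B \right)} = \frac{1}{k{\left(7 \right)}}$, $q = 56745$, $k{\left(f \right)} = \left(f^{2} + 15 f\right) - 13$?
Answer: $\frac{1}{8001045} \approx 1.2498 \cdot 10^{-7}$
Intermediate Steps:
$k{\left(f \right)} = -13 + f^{2} + 15 f$
$w{\left(B \right)} = \frac{1}{141}$ ($w{\left(B \right)} = \frac{1}{-13 + 7^{2} + 15 \cdot 7} = \frac{1}{-13 + 49 + 105} = \frac{1}{141}$)
$\frac{w{\left(12 \right)}}{q} = \frac{1}{141 \cdot 56745} = \frac{1}{141} \cdot \frac{1}{56745} = \frac{1}{8001045}$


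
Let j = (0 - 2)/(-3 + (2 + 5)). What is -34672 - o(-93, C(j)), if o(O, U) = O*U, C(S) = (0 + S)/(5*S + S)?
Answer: -69313/2 ≈ -34657.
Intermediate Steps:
j = -1/2 (j = -2/(-3 + 7) = -2/4 = (1/4)*(-2) = -1/2 ≈ -0.50000)
C(S) = 1/6 (C(S) = S/((6*S)) = S*(1/(6*S)) = 1/6)
-34672 - o(-93, C(j)) = -34672 - (-93)/6 = -34672 - 1*(-31/2) = -34672 + 31/2 = -69313/2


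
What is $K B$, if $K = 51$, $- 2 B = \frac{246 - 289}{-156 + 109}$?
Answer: $- \frac{2193}{94} \approx -23.33$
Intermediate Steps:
$B = - \frac{43}{94}$ ($B = - \frac{\left(246 - 289\right) \frac{1}{-156 + 109}}{2} = - \frac{\left(-43\right) \frac{1}{-47}}{2} = - \frac{\left(-43\right) \left(- \frac{1}{47}\right)}{2} = \left(- \frac{1}{2}\right) \frac{43}{47} = - \frac{43}{94} \approx -0.45745$)
$K B = 51 \left(- \frac{43}{94}\right) = - \frac{2193}{94}$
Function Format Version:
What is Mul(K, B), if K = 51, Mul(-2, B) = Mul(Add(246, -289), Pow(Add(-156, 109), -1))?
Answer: Rational(-2193, 94) ≈ -23.330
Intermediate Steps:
B = Rational(-43, 94) (B = Mul(Rational(-1, 2), Mul(Add(246, -289), Pow(Add(-156, 109), -1))) = Mul(Rational(-1, 2), Mul(-43, Pow(-47, -1))) = Mul(Rational(-1, 2), Mul(-43, Rational(-1, 47))) = Mul(Rational(-1, 2), Rational(43, 47)) = Rational(-43, 94) ≈ -0.45745)
Mul(K, B) = Mul(51, Rational(-43, 94)) = Rational(-2193, 94)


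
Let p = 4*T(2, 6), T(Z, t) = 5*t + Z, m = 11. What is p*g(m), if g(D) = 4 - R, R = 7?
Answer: -384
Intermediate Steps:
T(Z, t) = Z + 5*t
p = 128 (p = 4*(2 + 5*6) = 4*(2 + 30) = 4*32 = 128)
g(D) = -3 (g(D) = 4 - 1*7 = 4 - 7 = -3)
p*g(m) = 128*(-3) = -384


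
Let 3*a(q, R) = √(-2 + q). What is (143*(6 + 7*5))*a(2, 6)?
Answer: 0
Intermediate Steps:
a(q, R) = √(-2 + q)/3
(143*(6 + 7*5))*a(2, 6) = (143*(6 + 7*5))*(√(-2 + 2)/3) = (143*(6 + 35))*(√0/3) = (143*41)*((⅓)*0) = 5863*0 = 0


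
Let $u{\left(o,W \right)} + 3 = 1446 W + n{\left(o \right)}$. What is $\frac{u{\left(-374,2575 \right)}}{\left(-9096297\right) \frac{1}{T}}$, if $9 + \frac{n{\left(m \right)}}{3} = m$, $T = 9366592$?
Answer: $- \frac{11621748889472}{3032099} \approx -3.8329 \cdot 10^{6}$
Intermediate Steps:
$n{\left(m \right)} = -27 + 3 m$
$u{\left(o,W \right)} = -30 + 3 o + 1446 W$ ($u{\left(o,W \right)} = -3 + \left(1446 W + \left(-27 + 3 o\right)\right) = -3 + \left(-27 + 3 o + 1446 W\right) = -30 + 3 o + 1446 W$)
$\frac{u{\left(-374,2575 \right)}}{\left(-9096297\right) \frac{1}{T}} = \frac{-30 + 3 \left(-374\right) + 1446 \cdot 2575}{\left(-9096297\right) \frac{1}{9366592}} = \frac{-30 - 1122 + 3723450}{\left(-9096297\right) \frac{1}{9366592}} = \frac{3722298}{- \frac{9096297}{9366592}} = 3722298 \left(- \frac{9366592}{9096297}\right) = - \frac{11621748889472}{3032099}$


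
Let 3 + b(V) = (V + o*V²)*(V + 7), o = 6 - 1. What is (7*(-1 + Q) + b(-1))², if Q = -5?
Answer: 441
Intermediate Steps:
o = 5
b(V) = -3 + (7 + V)*(V + 5*V²) (b(V) = -3 + (V + 5*V²)*(V + 7) = -3 + (V + 5*V²)*(7 + V) = -3 + (7 + V)*(V + 5*V²))
(7*(-1 + Q) + b(-1))² = (7*(-1 - 5) + (-3 + 5*(-1)³ + 7*(-1) + 36*(-1)²))² = (7*(-6) + (-3 + 5*(-1) - 7 + 36*1))² = (-42 + (-3 - 5 - 7 + 36))² = (-42 + 21)² = (-21)² = 441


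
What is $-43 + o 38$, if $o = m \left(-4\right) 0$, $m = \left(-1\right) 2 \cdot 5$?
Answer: $-43$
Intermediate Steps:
$m = -10$ ($m = \left(-2\right) 5 = -10$)
$o = 0$ ($o = \left(-10\right) \left(-4\right) 0 = 40 \cdot 0 = 0$)
$-43 + o 38 = -43 + 0 \cdot 38 = -43 + 0 = -43$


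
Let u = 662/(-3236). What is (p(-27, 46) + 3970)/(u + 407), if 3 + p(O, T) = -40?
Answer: 6353886/658195 ≈ 9.6535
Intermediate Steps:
p(O, T) = -43 (p(O, T) = -3 - 40 = -43)
u = -331/1618 (u = 662*(-1/3236) = -331/1618 ≈ -0.20457)
(p(-27, 46) + 3970)/(u + 407) = (-43 + 3970)/(-331/1618 + 407) = 3927/(658195/1618) = 3927*(1618/658195) = 6353886/658195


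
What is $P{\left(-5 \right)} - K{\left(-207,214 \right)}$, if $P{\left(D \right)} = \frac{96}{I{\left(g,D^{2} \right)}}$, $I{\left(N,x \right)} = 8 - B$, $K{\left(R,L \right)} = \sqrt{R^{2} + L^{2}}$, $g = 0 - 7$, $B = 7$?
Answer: $96 - \sqrt{88645} \approx -201.73$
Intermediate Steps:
$g = -7$ ($g = 0 - 7 = -7$)
$K{\left(R,L \right)} = \sqrt{L^{2} + R^{2}}$
$I{\left(N,x \right)} = 1$ ($I{\left(N,x \right)} = 8 - 7 = 1$)
$P{\left(D \right)} = 96$ ($P{\left(D \right)} = \frac{96}{1} = 96 \cdot 1 = 96$)
$P{\left(-5 \right)} - K{\left(-207,214 \right)} = 96 - \sqrt{214^{2} + \left(-207\right)^{2}} = 96 - \sqrt{45796 + 42849} = 96 - \sqrt{88645}$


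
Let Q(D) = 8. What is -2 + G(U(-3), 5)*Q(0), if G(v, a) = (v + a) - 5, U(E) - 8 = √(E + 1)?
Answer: 62 + 8*I*√2 ≈ 62.0 + 11.314*I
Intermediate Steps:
U(E) = 8 + √(1 + E) (U(E) = 8 + √(E + 1) = 8 + √(1 + E))
G(v, a) = -5 + a + v (G(v, a) = (a + v) - 5 = -5 + a + v)
-2 + G(U(-3), 5)*Q(0) = -2 + (-5 + 5 + (8 + √(1 - 3)))*8 = -2 + (-5 + 5 + (8 + √(-2)))*8 = -2 + (-5 + 5 + (8 + I*√2))*8 = -2 + (8 + I*√2)*8 = -2 + (64 + 8*I*√2) = 62 + 8*I*√2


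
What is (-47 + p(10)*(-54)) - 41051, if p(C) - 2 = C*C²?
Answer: -95206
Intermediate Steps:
p(C) = 2 + C³ (p(C) = 2 + C*C² = 2 + C³)
(-47 + p(10)*(-54)) - 41051 = (-47 + (2 + 10³)*(-54)) - 41051 = (-47 + (2 + 1000)*(-54)) - 41051 = (-47 + 1002*(-54)) - 41051 = (-47 - 54108) - 41051 = -54155 - 41051 = -95206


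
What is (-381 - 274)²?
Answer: 429025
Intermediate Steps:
(-381 - 274)² = (-655)² = 429025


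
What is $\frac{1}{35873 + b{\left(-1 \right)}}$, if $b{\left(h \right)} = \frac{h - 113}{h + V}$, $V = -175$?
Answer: $\frac{88}{3156881} \approx 2.7876 \cdot 10^{-5}$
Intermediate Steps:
$b{\left(h \right)} = \frac{-113 + h}{-175 + h}$ ($b{\left(h \right)} = \frac{h - 113}{h - 175} = \frac{-113 + h}{-175 + h}$)
$\frac{1}{35873 + b{\left(-1 \right)}} = \frac{1}{35873 + \frac{-113 - 1}{-175 - 1}} = \frac{1}{35873 + \frac{1}{-176} \left(-114\right)} = \frac{1}{35873 - - \frac{57}{88}} = \frac{1}{35873 + \frac{57}{88}} = \frac{1}{\frac{3156881}{88}} = \frac{88}{3156881}$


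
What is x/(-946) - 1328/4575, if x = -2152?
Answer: 4294556/2163975 ≈ 1.9846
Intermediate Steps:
x/(-946) - 1328/4575 = -2152/(-946) - 1328/4575 = -2152*(-1/946) - 1328*1/4575 = 1076/473 - 1328/4575 = 4294556/2163975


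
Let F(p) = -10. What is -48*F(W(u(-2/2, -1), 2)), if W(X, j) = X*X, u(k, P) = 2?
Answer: 480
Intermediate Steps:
W(X, j) = X**2
-48*F(W(u(-2/2, -1), 2)) = -48*(-10) = 480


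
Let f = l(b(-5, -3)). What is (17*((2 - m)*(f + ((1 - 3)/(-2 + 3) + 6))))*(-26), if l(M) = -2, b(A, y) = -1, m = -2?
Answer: -3536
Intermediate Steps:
f = -2
(17*((2 - m)*(f + ((1 - 3)/(-2 + 3) + 6))))*(-26) = (17*((2 - 1*(-2))*(-2 + ((1 - 3)/(-2 + 3) + 6))))*(-26) = (17*((2 + 2)*(-2 + (-2/1 + 6))))*(-26) = (17*(4*(-2 + (-2*1 + 6))))*(-26) = (17*(4*(-2 + (-2 + 6))))*(-26) = (17*(4*(-2 + 4)))*(-26) = (17*(4*2))*(-26) = (17*8)*(-26) = 136*(-26) = -3536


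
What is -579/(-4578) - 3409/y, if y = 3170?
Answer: -1147581/1209355 ≈ -0.94892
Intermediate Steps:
-579/(-4578) - 3409/y = -579/(-4578) - 3409/3170 = -579*(-1/4578) - 3409*1/3170 = 193/1526 - 3409/3170 = -1147581/1209355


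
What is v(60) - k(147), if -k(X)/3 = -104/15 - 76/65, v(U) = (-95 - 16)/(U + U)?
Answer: -13121/520 ≈ -25.233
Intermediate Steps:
v(U) = -111/(2*U) (v(U) = -111*1/(2*U) = -111/(2*U))
k(X) = 316/13 (k(X) = -3*(-104/15 - 76/65) = -3*(-316/39) = 316/13)
v(60) - k(147) = -111/2/60 - 1*316/13 = -111/2*1/60 - 316/13 = -37/40 - 316/13 = -13121/520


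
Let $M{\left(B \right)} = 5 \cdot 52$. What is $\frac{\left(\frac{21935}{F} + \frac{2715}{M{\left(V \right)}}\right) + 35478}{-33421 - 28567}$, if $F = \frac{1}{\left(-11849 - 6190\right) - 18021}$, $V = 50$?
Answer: $\frac{41128911801}{3223376} \approx 12760.0$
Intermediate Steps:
$M{\left(B \right)} = 260$
$F = - \frac{1}{36060}$ ($F = \frac{1}{-18039 - 18021} = \frac{1}{-36060} = - \frac{1}{36060} \approx -2.7732 \cdot 10^{-5}$)
$\frac{\left(\frac{21935}{F} + \frac{2715}{M{\left(V \right)}}\right) + 35478}{-33421 - 28567} = \frac{\left(\frac{21935}{- \frac{1}{36060}} + \frac{2715}{260}\right) + 35478}{-33421 - 28567} = \frac{\left(21935 \left(-36060\right) + 2715 \cdot \frac{1}{260}\right) + 35478}{-61988} = \left(\left(-790976100 + \frac{543}{52}\right) + 35478\right) \left(- \frac{1}{61988}\right) = \left(- \frac{41130756657}{52} + 35478\right) \left(- \frac{1}{61988}\right) = \left(- \frac{41128911801}{52}\right) \left(- \frac{1}{61988}\right) = \frac{41128911801}{3223376}$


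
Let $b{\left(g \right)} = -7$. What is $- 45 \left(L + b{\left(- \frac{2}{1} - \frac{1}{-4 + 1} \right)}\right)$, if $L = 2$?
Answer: $225$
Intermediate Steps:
$- 45 \left(L + b{\left(- \frac{2}{1} - \frac{1}{-4 + 1} \right)}\right) = - 45 \left(2 - 7\right) = \left(-45\right) \left(-5\right) = 225$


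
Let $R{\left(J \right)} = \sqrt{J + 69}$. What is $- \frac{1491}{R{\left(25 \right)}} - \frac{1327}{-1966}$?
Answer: $\frac{1327}{1966} - \frac{1491 \sqrt{94}}{94} \approx -153.11$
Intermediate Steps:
$R{\left(J \right)} = \sqrt{69 + J}$
$- \frac{1491}{R{\left(25 \right)}} - \frac{1327}{-1966} = - \frac{1491}{\sqrt{69 + 25}} - \frac{1327}{-1966} = - \frac{1491}{\sqrt{94}} - - \frac{1327}{1966} = - 1491 \frac{\sqrt{94}}{94} + \frac{1327}{1966} = - \frac{1491 \sqrt{94}}{94} + \frac{1327}{1966} = \frac{1327}{1966} - \frac{1491 \sqrt{94}}{94}$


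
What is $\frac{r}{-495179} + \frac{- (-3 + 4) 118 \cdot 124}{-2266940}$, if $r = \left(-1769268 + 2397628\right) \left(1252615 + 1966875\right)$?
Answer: $- \frac{1146504187062289218}{280635270565} \approx -4.0854 \cdot 10^{6}$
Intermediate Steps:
$r = 2022998736400$ ($r = 628360 \cdot 3219490 = 2022998736400$)
$\frac{r}{-495179} + \frac{- (-3 + 4) 118 \cdot 124}{-2266940} = \frac{2022998736400}{-495179} + \frac{- (-3 + 4) 118 \cdot 124}{-2266940} = 2022998736400 \left(- \frac{1}{495179}\right) + \left(-1\right) 1 \cdot 118 \cdot 124 \left(- \frac{1}{2266940}\right) = - \frac{2022998736400}{495179} + \left(-1\right) 118 \cdot 124 \left(- \frac{1}{2266940}\right) = - \frac{2022998736400}{495179} + \left(-118\right) 124 \left(- \frac{1}{2266940}\right) = - \frac{2022998736400}{495179} - - \frac{3658}{566735} = - \frac{2022998736400}{495179} + \frac{3658}{566735} = - \frac{1146504187062289218}{280635270565}$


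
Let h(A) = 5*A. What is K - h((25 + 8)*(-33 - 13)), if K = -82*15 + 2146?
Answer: 8506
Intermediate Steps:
K = 916 (K = -1230 + 2146 = 916)
K - h((25 + 8)*(-33 - 13)) = 916 - 5*(25 + 8)*(-33 - 13) = 916 - 5*33*(-46) = 916 - 5*(-1518) = 916 - 1*(-7590) = 916 + 7590 = 8506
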